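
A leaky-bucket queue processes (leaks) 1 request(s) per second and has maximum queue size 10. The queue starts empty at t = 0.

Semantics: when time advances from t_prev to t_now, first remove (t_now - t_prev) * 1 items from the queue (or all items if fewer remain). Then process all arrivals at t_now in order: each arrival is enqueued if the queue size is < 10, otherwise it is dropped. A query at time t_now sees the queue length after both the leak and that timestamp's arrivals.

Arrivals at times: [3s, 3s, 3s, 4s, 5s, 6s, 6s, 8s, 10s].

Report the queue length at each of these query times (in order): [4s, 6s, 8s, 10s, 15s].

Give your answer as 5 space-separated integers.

Queue lengths at query times:
  query t=4s: backlog = 3
  query t=6s: backlog = 4
  query t=8s: backlog = 3
  query t=10s: backlog = 2
  query t=15s: backlog = 0

Answer: 3 4 3 2 0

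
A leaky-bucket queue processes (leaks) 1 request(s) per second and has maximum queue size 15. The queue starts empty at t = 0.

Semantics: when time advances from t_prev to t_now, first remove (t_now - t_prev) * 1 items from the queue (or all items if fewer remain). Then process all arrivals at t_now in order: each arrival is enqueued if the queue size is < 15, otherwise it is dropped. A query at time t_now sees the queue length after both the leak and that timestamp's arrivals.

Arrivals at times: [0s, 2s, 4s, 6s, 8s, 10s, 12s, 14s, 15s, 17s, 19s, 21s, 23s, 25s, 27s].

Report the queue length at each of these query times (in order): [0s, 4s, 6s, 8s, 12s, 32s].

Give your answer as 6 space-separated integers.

Answer: 1 1 1 1 1 0

Derivation:
Queue lengths at query times:
  query t=0s: backlog = 1
  query t=4s: backlog = 1
  query t=6s: backlog = 1
  query t=8s: backlog = 1
  query t=12s: backlog = 1
  query t=32s: backlog = 0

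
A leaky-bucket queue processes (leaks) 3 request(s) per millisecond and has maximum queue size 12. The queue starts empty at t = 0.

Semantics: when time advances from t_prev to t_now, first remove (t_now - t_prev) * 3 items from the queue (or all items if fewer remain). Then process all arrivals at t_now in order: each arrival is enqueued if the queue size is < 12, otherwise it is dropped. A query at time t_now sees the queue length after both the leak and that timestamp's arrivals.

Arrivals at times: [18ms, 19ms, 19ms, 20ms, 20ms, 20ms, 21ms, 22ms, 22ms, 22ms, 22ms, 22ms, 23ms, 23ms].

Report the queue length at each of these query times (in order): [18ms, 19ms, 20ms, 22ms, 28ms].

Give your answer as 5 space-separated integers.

Answer: 1 2 3 5 0

Derivation:
Queue lengths at query times:
  query t=18ms: backlog = 1
  query t=19ms: backlog = 2
  query t=20ms: backlog = 3
  query t=22ms: backlog = 5
  query t=28ms: backlog = 0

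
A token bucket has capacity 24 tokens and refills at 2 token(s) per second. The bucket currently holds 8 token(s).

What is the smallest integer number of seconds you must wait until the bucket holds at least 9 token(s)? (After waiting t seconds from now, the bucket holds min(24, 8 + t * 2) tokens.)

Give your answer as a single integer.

Need 8 + t * 2 >= 9, so t >= 1/2.
Smallest integer t = ceil(1/2) = 1.

Answer: 1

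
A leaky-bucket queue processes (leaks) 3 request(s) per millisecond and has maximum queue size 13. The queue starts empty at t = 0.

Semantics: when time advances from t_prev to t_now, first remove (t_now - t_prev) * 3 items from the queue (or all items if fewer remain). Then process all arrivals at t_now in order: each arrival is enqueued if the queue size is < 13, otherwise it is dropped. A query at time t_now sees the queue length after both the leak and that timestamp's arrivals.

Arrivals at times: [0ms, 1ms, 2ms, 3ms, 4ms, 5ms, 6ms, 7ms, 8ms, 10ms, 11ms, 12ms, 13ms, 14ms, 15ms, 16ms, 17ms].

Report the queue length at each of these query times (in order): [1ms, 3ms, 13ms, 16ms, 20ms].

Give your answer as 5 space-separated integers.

Queue lengths at query times:
  query t=1ms: backlog = 1
  query t=3ms: backlog = 1
  query t=13ms: backlog = 1
  query t=16ms: backlog = 1
  query t=20ms: backlog = 0

Answer: 1 1 1 1 0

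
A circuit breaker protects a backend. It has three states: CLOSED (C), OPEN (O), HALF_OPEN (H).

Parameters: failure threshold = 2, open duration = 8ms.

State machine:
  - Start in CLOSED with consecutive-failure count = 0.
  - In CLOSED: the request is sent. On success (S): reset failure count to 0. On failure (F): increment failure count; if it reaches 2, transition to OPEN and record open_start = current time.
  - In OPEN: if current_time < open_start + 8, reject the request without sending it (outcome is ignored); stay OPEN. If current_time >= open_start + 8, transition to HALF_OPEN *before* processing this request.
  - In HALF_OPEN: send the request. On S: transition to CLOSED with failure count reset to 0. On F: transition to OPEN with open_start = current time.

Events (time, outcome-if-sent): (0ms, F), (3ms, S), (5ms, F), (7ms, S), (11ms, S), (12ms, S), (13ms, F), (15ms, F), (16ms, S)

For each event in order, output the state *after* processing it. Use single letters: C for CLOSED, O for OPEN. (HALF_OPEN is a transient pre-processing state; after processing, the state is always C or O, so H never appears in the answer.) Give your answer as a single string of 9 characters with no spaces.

State after each event:
  event#1 t=0ms outcome=F: state=CLOSED
  event#2 t=3ms outcome=S: state=CLOSED
  event#3 t=5ms outcome=F: state=CLOSED
  event#4 t=7ms outcome=S: state=CLOSED
  event#5 t=11ms outcome=S: state=CLOSED
  event#6 t=12ms outcome=S: state=CLOSED
  event#7 t=13ms outcome=F: state=CLOSED
  event#8 t=15ms outcome=F: state=OPEN
  event#9 t=16ms outcome=S: state=OPEN

Answer: CCCCCCCOO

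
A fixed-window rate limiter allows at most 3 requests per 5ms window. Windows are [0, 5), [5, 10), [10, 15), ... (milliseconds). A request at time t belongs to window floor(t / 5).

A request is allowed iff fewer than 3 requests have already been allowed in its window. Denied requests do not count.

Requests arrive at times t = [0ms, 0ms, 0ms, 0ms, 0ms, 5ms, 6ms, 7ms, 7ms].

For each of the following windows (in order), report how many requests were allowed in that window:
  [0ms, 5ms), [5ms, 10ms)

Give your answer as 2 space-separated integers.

Processing requests:
  req#1 t=0ms (window 0): ALLOW
  req#2 t=0ms (window 0): ALLOW
  req#3 t=0ms (window 0): ALLOW
  req#4 t=0ms (window 0): DENY
  req#5 t=0ms (window 0): DENY
  req#6 t=5ms (window 1): ALLOW
  req#7 t=6ms (window 1): ALLOW
  req#8 t=7ms (window 1): ALLOW
  req#9 t=7ms (window 1): DENY

Allowed counts by window: 3 3

Answer: 3 3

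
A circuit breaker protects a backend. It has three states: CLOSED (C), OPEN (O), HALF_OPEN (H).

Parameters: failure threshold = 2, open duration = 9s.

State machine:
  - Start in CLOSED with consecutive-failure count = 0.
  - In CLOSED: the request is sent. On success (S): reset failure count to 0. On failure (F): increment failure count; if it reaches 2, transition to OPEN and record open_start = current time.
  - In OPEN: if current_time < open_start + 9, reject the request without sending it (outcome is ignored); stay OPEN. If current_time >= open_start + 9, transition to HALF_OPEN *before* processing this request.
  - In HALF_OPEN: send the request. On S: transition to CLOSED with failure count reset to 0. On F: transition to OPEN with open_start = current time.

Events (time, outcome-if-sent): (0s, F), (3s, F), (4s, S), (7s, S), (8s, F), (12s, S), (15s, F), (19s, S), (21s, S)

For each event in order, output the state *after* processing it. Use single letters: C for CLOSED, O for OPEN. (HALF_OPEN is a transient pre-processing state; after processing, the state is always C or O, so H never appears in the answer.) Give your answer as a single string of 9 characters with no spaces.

State after each event:
  event#1 t=0s outcome=F: state=CLOSED
  event#2 t=3s outcome=F: state=OPEN
  event#3 t=4s outcome=S: state=OPEN
  event#4 t=7s outcome=S: state=OPEN
  event#5 t=8s outcome=F: state=OPEN
  event#6 t=12s outcome=S: state=CLOSED
  event#7 t=15s outcome=F: state=CLOSED
  event#8 t=19s outcome=S: state=CLOSED
  event#9 t=21s outcome=S: state=CLOSED

Answer: COOOOCCCC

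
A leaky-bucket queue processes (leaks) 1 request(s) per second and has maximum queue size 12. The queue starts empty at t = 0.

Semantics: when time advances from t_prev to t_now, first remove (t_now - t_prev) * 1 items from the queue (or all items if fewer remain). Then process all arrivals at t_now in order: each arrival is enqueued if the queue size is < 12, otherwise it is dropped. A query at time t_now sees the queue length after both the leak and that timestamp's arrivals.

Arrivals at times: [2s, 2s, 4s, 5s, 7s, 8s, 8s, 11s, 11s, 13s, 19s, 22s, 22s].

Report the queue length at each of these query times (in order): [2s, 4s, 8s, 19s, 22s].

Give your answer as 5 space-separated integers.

Answer: 2 1 2 1 2

Derivation:
Queue lengths at query times:
  query t=2s: backlog = 2
  query t=4s: backlog = 1
  query t=8s: backlog = 2
  query t=19s: backlog = 1
  query t=22s: backlog = 2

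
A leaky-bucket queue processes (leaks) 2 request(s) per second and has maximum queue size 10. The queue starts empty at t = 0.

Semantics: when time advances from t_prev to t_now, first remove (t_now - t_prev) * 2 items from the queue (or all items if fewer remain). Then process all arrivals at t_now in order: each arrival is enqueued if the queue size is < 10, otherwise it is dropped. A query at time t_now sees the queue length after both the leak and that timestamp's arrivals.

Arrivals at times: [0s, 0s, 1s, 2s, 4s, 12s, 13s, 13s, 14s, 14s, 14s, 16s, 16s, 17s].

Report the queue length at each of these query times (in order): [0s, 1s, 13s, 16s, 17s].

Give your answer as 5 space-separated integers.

Queue lengths at query times:
  query t=0s: backlog = 2
  query t=1s: backlog = 1
  query t=13s: backlog = 2
  query t=16s: backlog = 2
  query t=17s: backlog = 1

Answer: 2 1 2 2 1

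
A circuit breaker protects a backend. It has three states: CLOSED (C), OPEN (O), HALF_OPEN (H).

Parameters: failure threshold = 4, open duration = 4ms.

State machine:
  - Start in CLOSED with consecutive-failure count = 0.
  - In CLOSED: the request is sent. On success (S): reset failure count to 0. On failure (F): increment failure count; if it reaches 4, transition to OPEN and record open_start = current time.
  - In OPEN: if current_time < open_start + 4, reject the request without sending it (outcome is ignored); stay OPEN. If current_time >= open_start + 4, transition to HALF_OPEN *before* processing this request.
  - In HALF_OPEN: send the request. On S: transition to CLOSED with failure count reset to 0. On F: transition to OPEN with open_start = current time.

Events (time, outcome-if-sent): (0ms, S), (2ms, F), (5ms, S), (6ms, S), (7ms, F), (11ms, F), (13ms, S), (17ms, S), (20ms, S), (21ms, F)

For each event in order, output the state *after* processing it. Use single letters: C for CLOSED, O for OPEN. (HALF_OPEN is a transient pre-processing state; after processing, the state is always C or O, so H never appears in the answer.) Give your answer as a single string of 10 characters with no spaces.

Answer: CCCCCCCCCC

Derivation:
State after each event:
  event#1 t=0ms outcome=S: state=CLOSED
  event#2 t=2ms outcome=F: state=CLOSED
  event#3 t=5ms outcome=S: state=CLOSED
  event#4 t=6ms outcome=S: state=CLOSED
  event#5 t=7ms outcome=F: state=CLOSED
  event#6 t=11ms outcome=F: state=CLOSED
  event#7 t=13ms outcome=S: state=CLOSED
  event#8 t=17ms outcome=S: state=CLOSED
  event#9 t=20ms outcome=S: state=CLOSED
  event#10 t=21ms outcome=F: state=CLOSED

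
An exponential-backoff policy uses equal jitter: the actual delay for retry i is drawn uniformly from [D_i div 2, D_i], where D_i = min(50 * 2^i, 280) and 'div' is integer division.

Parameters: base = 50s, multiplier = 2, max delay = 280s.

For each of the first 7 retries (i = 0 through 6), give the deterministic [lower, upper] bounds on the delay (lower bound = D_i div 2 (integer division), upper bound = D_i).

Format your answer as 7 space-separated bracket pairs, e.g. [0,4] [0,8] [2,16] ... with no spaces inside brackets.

Answer: [25,50] [50,100] [100,200] [140,280] [140,280] [140,280] [140,280]

Derivation:
Computing bounds per retry:
  i=0: D_i=min(50*2^0,280)=50, bounds=[25,50]
  i=1: D_i=min(50*2^1,280)=100, bounds=[50,100]
  i=2: D_i=min(50*2^2,280)=200, bounds=[100,200]
  i=3: D_i=min(50*2^3,280)=280, bounds=[140,280]
  i=4: D_i=min(50*2^4,280)=280, bounds=[140,280]
  i=5: D_i=min(50*2^5,280)=280, bounds=[140,280]
  i=6: D_i=min(50*2^6,280)=280, bounds=[140,280]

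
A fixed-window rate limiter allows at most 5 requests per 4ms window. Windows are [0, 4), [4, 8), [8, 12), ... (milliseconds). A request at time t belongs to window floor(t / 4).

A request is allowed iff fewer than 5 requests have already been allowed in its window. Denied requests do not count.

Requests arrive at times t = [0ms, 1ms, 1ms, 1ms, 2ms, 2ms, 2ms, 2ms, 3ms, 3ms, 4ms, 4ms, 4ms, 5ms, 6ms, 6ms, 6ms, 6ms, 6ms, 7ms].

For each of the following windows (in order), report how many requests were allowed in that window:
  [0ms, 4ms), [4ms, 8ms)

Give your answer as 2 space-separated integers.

Processing requests:
  req#1 t=0ms (window 0): ALLOW
  req#2 t=1ms (window 0): ALLOW
  req#3 t=1ms (window 0): ALLOW
  req#4 t=1ms (window 0): ALLOW
  req#5 t=2ms (window 0): ALLOW
  req#6 t=2ms (window 0): DENY
  req#7 t=2ms (window 0): DENY
  req#8 t=2ms (window 0): DENY
  req#9 t=3ms (window 0): DENY
  req#10 t=3ms (window 0): DENY
  req#11 t=4ms (window 1): ALLOW
  req#12 t=4ms (window 1): ALLOW
  req#13 t=4ms (window 1): ALLOW
  req#14 t=5ms (window 1): ALLOW
  req#15 t=6ms (window 1): ALLOW
  req#16 t=6ms (window 1): DENY
  req#17 t=6ms (window 1): DENY
  req#18 t=6ms (window 1): DENY
  req#19 t=6ms (window 1): DENY
  req#20 t=7ms (window 1): DENY

Allowed counts by window: 5 5

Answer: 5 5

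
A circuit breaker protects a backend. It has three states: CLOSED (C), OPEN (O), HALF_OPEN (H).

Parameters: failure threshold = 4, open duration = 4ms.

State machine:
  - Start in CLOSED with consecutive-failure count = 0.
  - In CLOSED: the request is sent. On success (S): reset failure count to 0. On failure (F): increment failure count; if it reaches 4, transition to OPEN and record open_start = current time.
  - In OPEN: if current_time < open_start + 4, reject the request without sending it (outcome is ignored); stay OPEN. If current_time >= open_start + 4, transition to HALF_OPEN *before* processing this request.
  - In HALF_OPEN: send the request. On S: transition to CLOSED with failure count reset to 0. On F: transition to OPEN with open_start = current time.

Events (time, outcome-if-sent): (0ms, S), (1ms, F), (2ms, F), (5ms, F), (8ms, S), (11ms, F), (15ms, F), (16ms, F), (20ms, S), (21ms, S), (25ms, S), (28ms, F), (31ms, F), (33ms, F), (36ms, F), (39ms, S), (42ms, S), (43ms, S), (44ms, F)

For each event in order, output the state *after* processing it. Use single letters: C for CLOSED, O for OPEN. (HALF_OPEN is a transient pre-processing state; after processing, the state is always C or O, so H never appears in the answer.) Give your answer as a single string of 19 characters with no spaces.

State after each event:
  event#1 t=0ms outcome=S: state=CLOSED
  event#2 t=1ms outcome=F: state=CLOSED
  event#3 t=2ms outcome=F: state=CLOSED
  event#4 t=5ms outcome=F: state=CLOSED
  event#5 t=8ms outcome=S: state=CLOSED
  event#6 t=11ms outcome=F: state=CLOSED
  event#7 t=15ms outcome=F: state=CLOSED
  event#8 t=16ms outcome=F: state=CLOSED
  event#9 t=20ms outcome=S: state=CLOSED
  event#10 t=21ms outcome=S: state=CLOSED
  event#11 t=25ms outcome=S: state=CLOSED
  event#12 t=28ms outcome=F: state=CLOSED
  event#13 t=31ms outcome=F: state=CLOSED
  event#14 t=33ms outcome=F: state=CLOSED
  event#15 t=36ms outcome=F: state=OPEN
  event#16 t=39ms outcome=S: state=OPEN
  event#17 t=42ms outcome=S: state=CLOSED
  event#18 t=43ms outcome=S: state=CLOSED
  event#19 t=44ms outcome=F: state=CLOSED

Answer: CCCCCCCCCCCCCCOOCCC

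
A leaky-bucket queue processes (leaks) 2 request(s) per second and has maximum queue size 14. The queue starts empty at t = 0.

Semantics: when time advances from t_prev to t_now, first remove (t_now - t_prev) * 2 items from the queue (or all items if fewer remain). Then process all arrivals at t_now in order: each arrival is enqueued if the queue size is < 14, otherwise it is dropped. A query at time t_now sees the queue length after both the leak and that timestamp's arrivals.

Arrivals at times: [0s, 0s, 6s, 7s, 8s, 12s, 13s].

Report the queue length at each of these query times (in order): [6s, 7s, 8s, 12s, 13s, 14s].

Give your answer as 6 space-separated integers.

Queue lengths at query times:
  query t=6s: backlog = 1
  query t=7s: backlog = 1
  query t=8s: backlog = 1
  query t=12s: backlog = 1
  query t=13s: backlog = 1
  query t=14s: backlog = 0

Answer: 1 1 1 1 1 0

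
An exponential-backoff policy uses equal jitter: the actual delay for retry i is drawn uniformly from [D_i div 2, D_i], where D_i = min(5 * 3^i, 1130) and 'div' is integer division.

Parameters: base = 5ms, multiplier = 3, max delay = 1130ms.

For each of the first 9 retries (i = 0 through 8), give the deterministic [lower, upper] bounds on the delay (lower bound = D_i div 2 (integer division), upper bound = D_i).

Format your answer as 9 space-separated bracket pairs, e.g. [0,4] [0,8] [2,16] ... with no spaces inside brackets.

Computing bounds per retry:
  i=0: D_i=min(5*3^0,1130)=5, bounds=[2,5]
  i=1: D_i=min(5*3^1,1130)=15, bounds=[7,15]
  i=2: D_i=min(5*3^2,1130)=45, bounds=[22,45]
  i=3: D_i=min(5*3^3,1130)=135, bounds=[67,135]
  i=4: D_i=min(5*3^4,1130)=405, bounds=[202,405]
  i=5: D_i=min(5*3^5,1130)=1130, bounds=[565,1130]
  i=6: D_i=min(5*3^6,1130)=1130, bounds=[565,1130]
  i=7: D_i=min(5*3^7,1130)=1130, bounds=[565,1130]
  i=8: D_i=min(5*3^8,1130)=1130, bounds=[565,1130]

Answer: [2,5] [7,15] [22,45] [67,135] [202,405] [565,1130] [565,1130] [565,1130] [565,1130]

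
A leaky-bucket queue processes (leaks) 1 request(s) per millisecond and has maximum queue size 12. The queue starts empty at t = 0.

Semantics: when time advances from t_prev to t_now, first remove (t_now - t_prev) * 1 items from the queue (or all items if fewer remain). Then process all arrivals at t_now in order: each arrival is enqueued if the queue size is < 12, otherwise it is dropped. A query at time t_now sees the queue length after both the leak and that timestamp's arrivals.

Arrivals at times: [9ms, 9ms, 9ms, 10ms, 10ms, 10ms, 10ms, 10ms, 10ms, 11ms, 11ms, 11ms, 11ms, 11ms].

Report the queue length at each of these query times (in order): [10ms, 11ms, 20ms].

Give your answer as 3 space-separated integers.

Answer: 8 12 3

Derivation:
Queue lengths at query times:
  query t=10ms: backlog = 8
  query t=11ms: backlog = 12
  query t=20ms: backlog = 3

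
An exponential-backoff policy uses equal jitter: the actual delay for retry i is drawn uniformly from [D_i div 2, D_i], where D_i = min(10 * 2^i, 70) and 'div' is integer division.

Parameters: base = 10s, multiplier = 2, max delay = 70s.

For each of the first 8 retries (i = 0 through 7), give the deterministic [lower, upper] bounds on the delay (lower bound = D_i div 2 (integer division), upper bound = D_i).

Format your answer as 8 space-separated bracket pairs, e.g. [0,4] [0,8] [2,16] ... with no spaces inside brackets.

Answer: [5,10] [10,20] [20,40] [35,70] [35,70] [35,70] [35,70] [35,70]

Derivation:
Computing bounds per retry:
  i=0: D_i=min(10*2^0,70)=10, bounds=[5,10]
  i=1: D_i=min(10*2^1,70)=20, bounds=[10,20]
  i=2: D_i=min(10*2^2,70)=40, bounds=[20,40]
  i=3: D_i=min(10*2^3,70)=70, bounds=[35,70]
  i=4: D_i=min(10*2^4,70)=70, bounds=[35,70]
  i=5: D_i=min(10*2^5,70)=70, bounds=[35,70]
  i=6: D_i=min(10*2^6,70)=70, bounds=[35,70]
  i=7: D_i=min(10*2^7,70)=70, bounds=[35,70]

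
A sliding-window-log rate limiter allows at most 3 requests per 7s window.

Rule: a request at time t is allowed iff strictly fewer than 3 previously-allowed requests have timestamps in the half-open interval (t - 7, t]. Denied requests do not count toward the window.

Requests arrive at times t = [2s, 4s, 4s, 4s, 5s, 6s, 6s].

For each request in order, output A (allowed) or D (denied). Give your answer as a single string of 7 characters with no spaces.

Tracking allowed requests in the window:
  req#1 t=2s: ALLOW
  req#2 t=4s: ALLOW
  req#3 t=4s: ALLOW
  req#4 t=4s: DENY
  req#5 t=5s: DENY
  req#6 t=6s: DENY
  req#7 t=6s: DENY

Answer: AAADDDD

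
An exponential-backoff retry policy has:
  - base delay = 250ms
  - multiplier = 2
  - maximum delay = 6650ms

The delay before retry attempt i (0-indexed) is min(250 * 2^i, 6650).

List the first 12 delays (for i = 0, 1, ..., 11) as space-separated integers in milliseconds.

Computing each delay:
  i=0: min(250*2^0, 6650) = 250
  i=1: min(250*2^1, 6650) = 500
  i=2: min(250*2^2, 6650) = 1000
  i=3: min(250*2^3, 6650) = 2000
  i=4: min(250*2^4, 6650) = 4000
  i=5: min(250*2^5, 6650) = 6650
  i=6: min(250*2^6, 6650) = 6650
  i=7: min(250*2^7, 6650) = 6650
  i=8: min(250*2^8, 6650) = 6650
  i=9: min(250*2^9, 6650) = 6650
  i=10: min(250*2^10, 6650) = 6650
  i=11: min(250*2^11, 6650) = 6650

Answer: 250 500 1000 2000 4000 6650 6650 6650 6650 6650 6650 6650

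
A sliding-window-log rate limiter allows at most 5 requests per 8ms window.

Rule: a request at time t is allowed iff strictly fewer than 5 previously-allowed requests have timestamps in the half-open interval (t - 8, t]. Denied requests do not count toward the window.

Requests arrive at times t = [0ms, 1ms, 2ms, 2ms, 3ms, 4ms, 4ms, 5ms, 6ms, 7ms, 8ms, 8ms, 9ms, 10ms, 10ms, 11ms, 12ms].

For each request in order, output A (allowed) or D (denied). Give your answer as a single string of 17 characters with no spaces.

Tracking allowed requests in the window:
  req#1 t=0ms: ALLOW
  req#2 t=1ms: ALLOW
  req#3 t=2ms: ALLOW
  req#4 t=2ms: ALLOW
  req#5 t=3ms: ALLOW
  req#6 t=4ms: DENY
  req#7 t=4ms: DENY
  req#8 t=5ms: DENY
  req#9 t=6ms: DENY
  req#10 t=7ms: DENY
  req#11 t=8ms: ALLOW
  req#12 t=8ms: DENY
  req#13 t=9ms: ALLOW
  req#14 t=10ms: ALLOW
  req#15 t=10ms: ALLOW
  req#16 t=11ms: ALLOW
  req#17 t=12ms: DENY

Answer: AAAAADDDDDADAAAAD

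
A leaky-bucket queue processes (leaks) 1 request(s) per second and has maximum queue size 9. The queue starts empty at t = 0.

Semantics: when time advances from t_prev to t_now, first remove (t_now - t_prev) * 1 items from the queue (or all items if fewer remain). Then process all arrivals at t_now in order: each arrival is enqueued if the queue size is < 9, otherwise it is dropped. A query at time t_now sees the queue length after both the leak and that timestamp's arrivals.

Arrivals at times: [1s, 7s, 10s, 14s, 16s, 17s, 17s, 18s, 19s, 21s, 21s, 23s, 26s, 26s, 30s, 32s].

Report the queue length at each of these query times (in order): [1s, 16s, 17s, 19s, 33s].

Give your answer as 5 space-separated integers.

Queue lengths at query times:
  query t=1s: backlog = 1
  query t=16s: backlog = 1
  query t=17s: backlog = 2
  query t=19s: backlog = 2
  query t=33s: backlog = 0

Answer: 1 1 2 2 0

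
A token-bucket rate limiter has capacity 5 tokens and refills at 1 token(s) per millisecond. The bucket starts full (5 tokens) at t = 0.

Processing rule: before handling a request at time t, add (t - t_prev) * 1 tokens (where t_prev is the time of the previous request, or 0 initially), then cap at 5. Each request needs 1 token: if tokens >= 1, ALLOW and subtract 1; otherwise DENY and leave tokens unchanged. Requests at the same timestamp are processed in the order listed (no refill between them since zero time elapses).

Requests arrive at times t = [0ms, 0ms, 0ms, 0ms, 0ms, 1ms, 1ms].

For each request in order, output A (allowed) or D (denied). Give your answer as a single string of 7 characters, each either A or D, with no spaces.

Answer: AAAAAAD

Derivation:
Simulating step by step:
  req#1 t=0ms: ALLOW
  req#2 t=0ms: ALLOW
  req#3 t=0ms: ALLOW
  req#4 t=0ms: ALLOW
  req#5 t=0ms: ALLOW
  req#6 t=1ms: ALLOW
  req#7 t=1ms: DENY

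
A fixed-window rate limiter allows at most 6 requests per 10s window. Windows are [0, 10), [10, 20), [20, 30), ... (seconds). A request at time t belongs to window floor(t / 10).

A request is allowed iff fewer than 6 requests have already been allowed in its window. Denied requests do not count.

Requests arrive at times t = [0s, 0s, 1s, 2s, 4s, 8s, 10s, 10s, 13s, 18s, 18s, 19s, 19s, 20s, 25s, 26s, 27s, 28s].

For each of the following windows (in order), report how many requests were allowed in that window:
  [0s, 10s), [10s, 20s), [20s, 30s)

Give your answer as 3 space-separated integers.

Processing requests:
  req#1 t=0s (window 0): ALLOW
  req#2 t=0s (window 0): ALLOW
  req#3 t=1s (window 0): ALLOW
  req#4 t=2s (window 0): ALLOW
  req#5 t=4s (window 0): ALLOW
  req#6 t=8s (window 0): ALLOW
  req#7 t=10s (window 1): ALLOW
  req#8 t=10s (window 1): ALLOW
  req#9 t=13s (window 1): ALLOW
  req#10 t=18s (window 1): ALLOW
  req#11 t=18s (window 1): ALLOW
  req#12 t=19s (window 1): ALLOW
  req#13 t=19s (window 1): DENY
  req#14 t=20s (window 2): ALLOW
  req#15 t=25s (window 2): ALLOW
  req#16 t=26s (window 2): ALLOW
  req#17 t=27s (window 2): ALLOW
  req#18 t=28s (window 2): ALLOW

Allowed counts by window: 6 6 5

Answer: 6 6 5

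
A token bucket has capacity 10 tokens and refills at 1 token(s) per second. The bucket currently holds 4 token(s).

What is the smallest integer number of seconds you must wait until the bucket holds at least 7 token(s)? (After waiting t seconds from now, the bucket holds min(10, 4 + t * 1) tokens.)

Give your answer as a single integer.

Answer: 3

Derivation:
Need 4 + t * 1 >= 7, so t >= 3/1.
Smallest integer t = ceil(3/1) = 3.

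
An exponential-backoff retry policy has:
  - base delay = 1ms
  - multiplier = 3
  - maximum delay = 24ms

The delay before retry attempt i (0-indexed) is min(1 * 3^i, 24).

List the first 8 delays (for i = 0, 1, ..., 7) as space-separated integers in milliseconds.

Answer: 1 3 9 24 24 24 24 24

Derivation:
Computing each delay:
  i=0: min(1*3^0, 24) = 1
  i=1: min(1*3^1, 24) = 3
  i=2: min(1*3^2, 24) = 9
  i=3: min(1*3^3, 24) = 24
  i=4: min(1*3^4, 24) = 24
  i=5: min(1*3^5, 24) = 24
  i=6: min(1*3^6, 24) = 24
  i=7: min(1*3^7, 24) = 24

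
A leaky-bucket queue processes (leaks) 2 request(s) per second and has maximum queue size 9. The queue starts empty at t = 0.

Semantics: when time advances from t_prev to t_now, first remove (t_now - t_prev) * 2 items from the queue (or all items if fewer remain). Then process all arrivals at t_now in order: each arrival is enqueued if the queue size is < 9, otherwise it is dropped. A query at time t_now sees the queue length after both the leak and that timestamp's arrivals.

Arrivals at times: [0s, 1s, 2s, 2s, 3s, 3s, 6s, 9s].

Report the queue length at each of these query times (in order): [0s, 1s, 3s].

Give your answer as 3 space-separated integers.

Answer: 1 1 2

Derivation:
Queue lengths at query times:
  query t=0s: backlog = 1
  query t=1s: backlog = 1
  query t=3s: backlog = 2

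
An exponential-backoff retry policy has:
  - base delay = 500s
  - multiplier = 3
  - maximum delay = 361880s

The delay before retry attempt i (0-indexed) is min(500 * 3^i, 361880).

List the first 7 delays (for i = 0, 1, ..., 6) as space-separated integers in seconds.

Computing each delay:
  i=0: min(500*3^0, 361880) = 500
  i=1: min(500*3^1, 361880) = 1500
  i=2: min(500*3^2, 361880) = 4500
  i=3: min(500*3^3, 361880) = 13500
  i=4: min(500*3^4, 361880) = 40500
  i=5: min(500*3^5, 361880) = 121500
  i=6: min(500*3^6, 361880) = 361880

Answer: 500 1500 4500 13500 40500 121500 361880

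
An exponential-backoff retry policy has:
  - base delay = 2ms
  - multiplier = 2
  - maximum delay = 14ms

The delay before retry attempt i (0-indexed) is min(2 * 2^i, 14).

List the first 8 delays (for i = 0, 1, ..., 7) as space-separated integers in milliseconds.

Answer: 2 4 8 14 14 14 14 14

Derivation:
Computing each delay:
  i=0: min(2*2^0, 14) = 2
  i=1: min(2*2^1, 14) = 4
  i=2: min(2*2^2, 14) = 8
  i=3: min(2*2^3, 14) = 14
  i=4: min(2*2^4, 14) = 14
  i=5: min(2*2^5, 14) = 14
  i=6: min(2*2^6, 14) = 14
  i=7: min(2*2^7, 14) = 14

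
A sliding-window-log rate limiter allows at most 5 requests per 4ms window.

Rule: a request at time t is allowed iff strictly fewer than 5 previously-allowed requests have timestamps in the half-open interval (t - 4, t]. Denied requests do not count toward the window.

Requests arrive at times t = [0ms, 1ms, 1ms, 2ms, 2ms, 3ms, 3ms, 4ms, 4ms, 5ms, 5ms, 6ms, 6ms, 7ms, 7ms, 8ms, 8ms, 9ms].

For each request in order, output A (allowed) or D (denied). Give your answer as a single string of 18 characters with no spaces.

Tracking allowed requests in the window:
  req#1 t=0ms: ALLOW
  req#2 t=1ms: ALLOW
  req#3 t=1ms: ALLOW
  req#4 t=2ms: ALLOW
  req#5 t=2ms: ALLOW
  req#6 t=3ms: DENY
  req#7 t=3ms: DENY
  req#8 t=4ms: ALLOW
  req#9 t=4ms: DENY
  req#10 t=5ms: ALLOW
  req#11 t=5ms: ALLOW
  req#12 t=6ms: ALLOW
  req#13 t=6ms: ALLOW
  req#14 t=7ms: DENY
  req#15 t=7ms: DENY
  req#16 t=8ms: ALLOW
  req#17 t=8ms: DENY
  req#18 t=9ms: ALLOW

Answer: AAAAADDADAAAADDADA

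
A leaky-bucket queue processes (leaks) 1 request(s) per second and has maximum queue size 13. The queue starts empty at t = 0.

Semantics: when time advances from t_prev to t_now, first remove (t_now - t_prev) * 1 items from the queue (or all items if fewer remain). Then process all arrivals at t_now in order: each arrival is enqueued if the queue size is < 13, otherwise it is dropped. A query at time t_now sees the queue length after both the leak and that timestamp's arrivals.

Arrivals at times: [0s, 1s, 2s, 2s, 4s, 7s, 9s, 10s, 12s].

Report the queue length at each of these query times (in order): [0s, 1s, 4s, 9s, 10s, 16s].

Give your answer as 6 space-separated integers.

Answer: 1 1 1 1 1 0

Derivation:
Queue lengths at query times:
  query t=0s: backlog = 1
  query t=1s: backlog = 1
  query t=4s: backlog = 1
  query t=9s: backlog = 1
  query t=10s: backlog = 1
  query t=16s: backlog = 0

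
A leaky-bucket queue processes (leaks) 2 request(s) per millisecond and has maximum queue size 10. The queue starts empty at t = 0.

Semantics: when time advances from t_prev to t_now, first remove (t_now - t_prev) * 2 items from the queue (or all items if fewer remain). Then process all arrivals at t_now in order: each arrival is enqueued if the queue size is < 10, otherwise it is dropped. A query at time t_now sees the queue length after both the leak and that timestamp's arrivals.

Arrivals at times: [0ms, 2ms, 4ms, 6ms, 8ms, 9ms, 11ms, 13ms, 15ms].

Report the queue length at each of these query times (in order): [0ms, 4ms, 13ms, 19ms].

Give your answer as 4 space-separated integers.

Queue lengths at query times:
  query t=0ms: backlog = 1
  query t=4ms: backlog = 1
  query t=13ms: backlog = 1
  query t=19ms: backlog = 0

Answer: 1 1 1 0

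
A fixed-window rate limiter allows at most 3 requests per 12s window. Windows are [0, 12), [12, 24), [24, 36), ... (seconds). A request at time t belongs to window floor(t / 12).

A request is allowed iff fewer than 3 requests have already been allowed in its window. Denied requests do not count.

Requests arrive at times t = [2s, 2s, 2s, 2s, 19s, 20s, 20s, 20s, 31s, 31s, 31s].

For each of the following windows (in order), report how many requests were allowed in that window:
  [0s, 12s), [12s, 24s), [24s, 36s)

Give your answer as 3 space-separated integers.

Processing requests:
  req#1 t=2s (window 0): ALLOW
  req#2 t=2s (window 0): ALLOW
  req#3 t=2s (window 0): ALLOW
  req#4 t=2s (window 0): DENY
  req#5 t=19s (window 1): ALLOW
  req#6 t=20s (window 1): ALLOW
  req#7 t=20s (window 1): ALLOW
  req#8 t=20s (window 1): DENY
  req#9 t=31s (window 2): ALLOW
  req#10 t=31s (window 2): ALLOW
  req#11 t=31s (window 2): ALLOW

Allowed counts by window: 3 3 3

Answer: 3 3 3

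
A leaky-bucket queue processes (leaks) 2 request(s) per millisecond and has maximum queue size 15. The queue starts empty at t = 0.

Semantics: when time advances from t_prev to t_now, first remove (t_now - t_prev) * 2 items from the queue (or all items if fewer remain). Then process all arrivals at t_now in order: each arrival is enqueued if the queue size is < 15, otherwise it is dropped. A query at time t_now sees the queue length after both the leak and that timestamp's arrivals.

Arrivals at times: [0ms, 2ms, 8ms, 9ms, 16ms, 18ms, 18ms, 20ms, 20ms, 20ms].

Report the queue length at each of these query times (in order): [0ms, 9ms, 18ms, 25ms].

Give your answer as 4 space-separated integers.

Answer: 1 1 2 0

Derivation:
Queue lengths at query times:
  query t=0ms: backlog = 1
  query t=9ms: backlog = 1
  query t=18ms: backlog = 2
  query t=25ms: backlog = 0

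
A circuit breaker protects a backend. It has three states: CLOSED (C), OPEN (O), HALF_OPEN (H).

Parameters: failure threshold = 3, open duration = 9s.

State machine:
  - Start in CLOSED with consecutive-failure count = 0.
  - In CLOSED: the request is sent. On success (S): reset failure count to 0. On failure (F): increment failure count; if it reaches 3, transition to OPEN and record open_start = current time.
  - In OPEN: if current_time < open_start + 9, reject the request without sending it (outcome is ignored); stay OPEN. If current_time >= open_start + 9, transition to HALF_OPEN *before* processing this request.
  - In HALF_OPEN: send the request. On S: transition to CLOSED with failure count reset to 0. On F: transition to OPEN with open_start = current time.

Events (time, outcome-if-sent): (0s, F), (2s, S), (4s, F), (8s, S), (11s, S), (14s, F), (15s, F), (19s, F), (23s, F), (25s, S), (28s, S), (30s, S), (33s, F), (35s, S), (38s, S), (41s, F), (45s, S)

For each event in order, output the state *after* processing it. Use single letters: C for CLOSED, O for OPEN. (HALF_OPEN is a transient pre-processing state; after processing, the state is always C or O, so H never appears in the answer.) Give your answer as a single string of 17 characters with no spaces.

Answer: CCCCCCCOOOCCCCCCC

Derivation:
State after each event:
  event#1 t=0s outcome=F: state=CLOSED
  event#2 t=2s outcome=S: state=CLOSED
  event#3 t=4s outcome=F: state=CLOSED
  event#4 t=8s outcome=S: state=CLOSED
  event#5 t=11s outcome=S: state=CLOSED
  event#6 t=14s outcome=F: state=CLOSED
  event#7 t=15s outcome=F: state=CLOSED
  event#8 t=19s outcome=F: state=OPEN
  event#9 t=23s outcome=F: state=OPEN
  event#10 t=25s outcome=S: state=OPEN
  event#11 t=28s outcome=S: state=CLOSED
  event#12 t=30s outcome=S: state=CLOSED
  event#13 t=33s outcome=F: state=CLOSED
  event#14 t=35s outcome=S: state=CLOSED
  event#15 t=38s outcome=S: state=CLOSED
  event#16 t=41s outcome=F: state=CLOSED
  event#17 t=45s outcome=S: state=CLOSED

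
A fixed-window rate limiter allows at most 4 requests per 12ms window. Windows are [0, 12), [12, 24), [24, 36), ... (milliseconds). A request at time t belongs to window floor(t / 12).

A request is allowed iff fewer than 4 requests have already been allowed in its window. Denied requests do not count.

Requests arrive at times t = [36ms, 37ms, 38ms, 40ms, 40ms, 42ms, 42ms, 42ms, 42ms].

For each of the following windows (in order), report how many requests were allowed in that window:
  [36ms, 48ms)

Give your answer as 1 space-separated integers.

Answer: 4

Derivation:
Processing requests:
  req#1 t=36ms (window 3): ALLOW
  req#2 t=37ms (window 3): ALLOW
  req#3 t=38ms (window 3): ALLOW
  req#4 t=40ms (window 3): ALLOW
  req#5 t=40ms (window 3): DENY
  req#6 t=42ms (window 3): DENY
  req#7 t=42ms (window 3): DENY
  req#8 t=42ms (window 3): DENY
  req#9 t=42ms (window 3): DENY

Allowed counts by window: 4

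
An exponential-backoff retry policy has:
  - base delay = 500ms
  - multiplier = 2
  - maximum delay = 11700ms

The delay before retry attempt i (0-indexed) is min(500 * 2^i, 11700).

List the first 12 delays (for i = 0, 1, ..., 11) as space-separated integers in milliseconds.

Computing each delay:
  i=0: min(500*2^0, 11700) = 500
  i=1: min(500*2^1, 11700) = 1000
  i=2: min(500*2^2, 11700) = 2000
  i=3: min(500*2^3, 11700) = 4000
  i=4: min(500*2^4, 11700) = 8000
  i=5: min(500*2^5, 11700) = 11700
  i=6: min(500*2^6, 11700) = 11700
  i=7: min(500*2^7, 11700) = 11700
  i=8: min(500*2^8, 11700) = 11700
  i=9: min(500*2^9, 11700) = 11700
  i=10: min(500*2^10, 11700) = 11700
  i=11: min(500*2^11, 11700) = 11700

Answer: 500 1000 2000 4000 8000 11700 11700 11700 11700 11700 11700 11700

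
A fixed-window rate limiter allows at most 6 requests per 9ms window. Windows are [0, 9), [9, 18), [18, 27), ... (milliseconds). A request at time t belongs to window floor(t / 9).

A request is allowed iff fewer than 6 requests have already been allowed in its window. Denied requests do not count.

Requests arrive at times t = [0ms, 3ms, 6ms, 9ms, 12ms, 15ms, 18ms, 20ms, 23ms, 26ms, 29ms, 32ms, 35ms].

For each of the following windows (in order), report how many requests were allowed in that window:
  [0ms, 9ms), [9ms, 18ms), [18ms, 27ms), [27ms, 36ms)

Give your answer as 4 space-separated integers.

Answer: 3 3 4 3

Derivation:
Processing requests:
  req#1 t=0ms (window 0): ALLOW
  req#2 t=3ms (window 0): ALLOW
  req#3 t=6ms (window 0): ALLOW
  req#4 t=9ms (window 1): ALLOW
  req#5 t=12ms (window 1): ALLOW
  req#6 t=15ms (window 1): ALLOW
  req#7 t=18ms (window 2): ALLOW
  req#8 t=20ms (window 2): ALLOW
  req#9 t=23ms (window 2): ALLOW
  req#10 t=26ms (window 2): ALLOW
  req#11 t=29ms (window 3): ALLOW
  req#12 t=32ms (window 3): ALLOW
  req#13 t=35ms (window 3): ALLOW

Allowed counts by window: 3 3 4 3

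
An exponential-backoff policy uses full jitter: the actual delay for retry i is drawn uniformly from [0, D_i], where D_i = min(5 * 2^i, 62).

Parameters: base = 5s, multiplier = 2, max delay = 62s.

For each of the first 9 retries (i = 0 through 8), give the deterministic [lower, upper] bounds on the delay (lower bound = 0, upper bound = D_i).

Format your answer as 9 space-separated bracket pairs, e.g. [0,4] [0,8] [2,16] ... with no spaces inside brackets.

Answer: [0,5] [0,10] [0,20] [0,40] [0,62] [0,62] [0,62] [0,62] [0,62]

Derivation:
Computing bounds per retry:
  i=0: D_i=min(5*2^0,62)=5, bounds=[0,5]
  i=1: D_i=min(5*2^1,62)=10, bounds=[0,10]
  i=2: D_i=min(5*2^2,62)=20, bounds=[0,20]
  i=3: D_i=min(5*2^3,62)=40, bounds=[0,40]
  i=4: D_i=min(5*2^4,62)=62, bounds=[0,62]
  i=5: D_i=min(5*2^5,62)=62, bounds=[0,62]
  i=6: D_i=min(5*2^6,62)=62, bounds=[0,62]
  i=7: D_i=min(5*2^7,62)=62, bounds=[0,62]
  i=8: D_i=min(5*2^8,62)=62, bounds=[0,62]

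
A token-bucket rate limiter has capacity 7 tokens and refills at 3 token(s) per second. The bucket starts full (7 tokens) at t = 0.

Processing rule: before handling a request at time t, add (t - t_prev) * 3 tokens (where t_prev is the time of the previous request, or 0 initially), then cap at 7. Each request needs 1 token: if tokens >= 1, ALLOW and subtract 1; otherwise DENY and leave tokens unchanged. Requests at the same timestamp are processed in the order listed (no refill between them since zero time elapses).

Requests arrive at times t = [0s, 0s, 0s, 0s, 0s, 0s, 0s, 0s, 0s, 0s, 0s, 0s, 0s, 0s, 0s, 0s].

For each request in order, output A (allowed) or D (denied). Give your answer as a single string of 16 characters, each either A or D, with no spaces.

Answer: AAAAAAADDDDDDDDD

Derivation:
Simulating step by step:
  req#1 t=0s: ALLOW
  req#2 t=0s: ALLOW
  req#3 t=0s: ALLOW
  req#4 t=0s: ALLOW
  req#5 t=0s: ALLOW
  req#6 t=0s: ALLOW
  req#7 t=0s: ALLOW
  req#8 t=0s: DENY
  req#9 t=0s: DENY
  req#10 t=0s: DENY
  req#11 t=0s: DENY
  req#12 t=0s: DENY
  req#13 t=0s: DENY
  req#14 t=0s: DENY
  req#15 t=0s: DENY
  req#16 t=0s: DENY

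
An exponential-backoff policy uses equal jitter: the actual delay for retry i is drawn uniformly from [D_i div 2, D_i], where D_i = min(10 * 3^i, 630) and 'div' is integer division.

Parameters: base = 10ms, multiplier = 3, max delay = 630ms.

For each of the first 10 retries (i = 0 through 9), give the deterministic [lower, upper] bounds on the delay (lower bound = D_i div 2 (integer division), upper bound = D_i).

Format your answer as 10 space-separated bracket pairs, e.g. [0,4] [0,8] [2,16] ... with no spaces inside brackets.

Answer: [5,10] [15,30] [45,90] [135,270] [315,630] [315,630] [315,630] [315,630] [315,630] [315,630]

Derivation:
Computing bounds per retry:
  i=0: D_i=min(10*3^0,630)=10, bounds=[5,10]
  i=1: D_i=min(10*3^1,630)=30, bounds=[15,30]
  i=2: D_i=min(10*3^2,630)=90, bounds=[45,90]
  i=3: D_i=min(10*3^3,630)=270, bounds=[135,270]
  i=4: D_i=min(10*3^4,630)=630, bounds=[315,630]
  i=5: D_i=min(10*3^5,630)=630, bounds=[315,630]
  i=6: D_i=min(10*3^6,630)=630, bounds=[315,630]
  i=7: D_i=min(10*3^7,630)=630, bounds=[315,630]
  i=8: D_i=min(10*3^8,630)=630, bounds=[315,630]
  i=9: D_i=min(10*3^9,630)=630, bounds=[315,630]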